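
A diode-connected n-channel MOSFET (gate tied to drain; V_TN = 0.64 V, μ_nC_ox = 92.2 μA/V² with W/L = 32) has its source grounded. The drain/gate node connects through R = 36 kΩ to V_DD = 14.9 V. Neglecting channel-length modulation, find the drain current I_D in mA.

With gate tied to drain, V_GS = V_DS ≥ V_GS − V_TN, so the device is in saturation.
k_n = μ_nC_ox · (W/L) = 2.95 mA/V².
KCL at the drain: ½ k_n (V_GS − V_TN)² = (V_DD − V_GS)/R.
Let x = V_GS − 0.64. Then 53.1 x² + x − 14.26 = 0, giving x = 0.509 V (positive root), so V_GS = 1.15 V.
I_D = (V_DD − V_GS)/R = (14.9 − 1.15) / 36 = 0.382 mA.

I_D = 0.382 mA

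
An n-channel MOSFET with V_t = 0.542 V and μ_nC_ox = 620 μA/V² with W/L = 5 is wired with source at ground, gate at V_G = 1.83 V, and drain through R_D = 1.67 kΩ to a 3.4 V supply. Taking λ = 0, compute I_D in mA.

V_GS = V_G = 1.83 V, so V_ov = 1.83 − 0.542 = 1.29 V.
k_n = μ_nC_ox · (W/L) = 3.1 mA/V².
Assume saturation: I_D = ½ k_n V_ov² = 0.5 × 3.1 × 1.29² = 2.57 mA, giving V_DS = V_DD − I_D R_D = 3.4 − 2.57 × 1.67 = -0.894 V.
But -0.894 V < V_ov = 1.29 V, so the device is actually in triode.
In triode I_D = k_n[V_ov V_DS − ½ V_DS²] and I_D = (V_DD − V_DS)/R_D. Equating: 2.59 V_DS² − 7.668 V_DS + 3.4 = 0, giving V_DS = 0.543 V (the root below V_ov).
I_D = (3.4 − 0.543) / 1.67 = 1.71 mA.

I_D = 1.71 mA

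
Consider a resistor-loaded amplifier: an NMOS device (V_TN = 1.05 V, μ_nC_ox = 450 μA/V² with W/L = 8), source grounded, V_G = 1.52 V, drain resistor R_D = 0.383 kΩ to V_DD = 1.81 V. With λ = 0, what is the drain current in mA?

I_D = 0.398 mA

V_GS = V_G = 1.52 V, so V_ov = 1.52 − 1.05 = 0.47 V.
k_n = μ_nC_ox · (W/L) = 3.6 mA/V².
Assume saturation: I_D = ½ k_n V_ov² = 0.5 × 3.6 × 0.47² = 0.398 mA, giving V_DS = V_DD − I_D R_D = 1.81 − 0.398 × 0.383 = 1.66 V.
V_DS = 1.66 V ≥ V_ov = 0.47 V, confirming saturation.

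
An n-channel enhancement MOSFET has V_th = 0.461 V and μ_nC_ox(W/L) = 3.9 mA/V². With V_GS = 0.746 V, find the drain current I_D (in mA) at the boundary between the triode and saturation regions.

I_D = 0.158 mA

At the boundary V_DS = V_ov = V_GS − V_th = 0.746 − 0.461 = 0.285 V.
I_D = ½ k_n V_ov² = 0.5 × 3.9 × 0.285² = 0.158 mA.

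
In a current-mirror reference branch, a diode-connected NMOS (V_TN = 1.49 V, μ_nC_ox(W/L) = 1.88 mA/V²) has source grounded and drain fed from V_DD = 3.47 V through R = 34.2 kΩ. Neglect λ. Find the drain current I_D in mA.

I_D = 0.0511 mA

With gate tied to drain, V_GS = V_DS ≥ V_GS − V_TN, so the device is in saturation.
KCL at the drain: ½ k_n (V_GS − V_TN)² = (V_DD − V_GS)/R.
Let x = V_GS − 1.49. Then 32.1 x² + x − 1.98 = 0, giving x = 0.233 V (positive root), so V_GS = 1.72 V.
I_D = (V_DD − V_GS)/R = (3.47 − 1.72) / 34.2 = 0.0511 mA.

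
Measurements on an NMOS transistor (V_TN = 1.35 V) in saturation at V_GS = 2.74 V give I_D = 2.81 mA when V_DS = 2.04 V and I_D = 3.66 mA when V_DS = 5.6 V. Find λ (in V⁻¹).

With V_GS fixed, I_D ∝ (1 + λ V_DS) in saturation, so I_D2/I_D1 = (1 + λ V_DS2)/(1 + λ V_DS1).
3.66/2.81 = 1.302 = (1 + 5.6 λ)/(1 + 2.04 λ).
Solving: λ (I_D1 V_DS2 − I_D2 V_DS1) = I_D2 − I_D1, so λ = (3.66 − 2.81) / (2.81 × 5.6 − 3.66 × 2.04) = 0.85 / 8.27 = 0.103 V⁻¹.

λ = 0.103 V⁻¹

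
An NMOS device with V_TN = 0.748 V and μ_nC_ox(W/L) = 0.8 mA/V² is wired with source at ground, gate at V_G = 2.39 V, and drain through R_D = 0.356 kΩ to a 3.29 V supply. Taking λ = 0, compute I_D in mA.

I_D = 1.08 mA

V_GS = V_G = 2.39 V, so V_ov = 2.39 − 0.748 = 1.64 V.
Assume saturation: I_D = ½ k_n V_ov² = 0.5 × 0.8 × 1.64² = 1.08 mA, giving V_DS = V_DD − I_D R_D = 3.29 − 1.08 × 0.356 = 2.91 V.
V_DS = 2.91 V ≥ V_ov = 1.64 V, confirming saturation.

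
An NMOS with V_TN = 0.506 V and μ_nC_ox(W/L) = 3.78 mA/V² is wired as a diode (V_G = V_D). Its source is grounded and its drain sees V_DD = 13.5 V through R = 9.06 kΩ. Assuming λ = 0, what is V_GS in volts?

V_GS = 1.35 V

With gate tied to drain, V_GS = V_DS ≥ V_GS − V_TN, so the device is in saturation.
KCL at the drain: ½ k_n (V_GS − V_TN)² = (V_DD − V_GS)/R.
Let x = V_GS − 0.506. Then 17.1 x² + x − 12.99 = 0, giving x = 0.842 V (positive root), so V_GS = 1.35 V.
I_D = (V_DD − V_GS)/R = (13.5 − 1.35) / 9.06 = 1.34 mA.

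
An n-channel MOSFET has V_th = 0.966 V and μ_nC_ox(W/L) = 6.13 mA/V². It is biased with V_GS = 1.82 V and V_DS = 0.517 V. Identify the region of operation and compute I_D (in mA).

Triode; I_D = 1.89 mA

V_ov = V_GS − V_th = 1.82 − 0.966 = 0.854 V.
Since V_DS = 0.517 V < V_ov = 0.854 V, the device is in the triode region.
I_D = k_n [V_ov · V_DS − ½ V_DS²] = 6.13 × [0.854 × 0.517 − 0.5 × 0.517²] = 1.89 mA.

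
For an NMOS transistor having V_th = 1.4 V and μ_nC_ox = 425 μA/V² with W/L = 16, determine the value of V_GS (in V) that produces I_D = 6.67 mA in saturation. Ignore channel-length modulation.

k_n = μ_nC_ox · (W/L) = 6.8 mA/V².
In saturation I_D = ½ k_n (V_GS − V_th)², so V_GS − V_th = √(2 I_D / k_n) = √(2 × 6.67 / 6.8) = 1.4 V.
V_GS = 1.4 + 1.4 = 2.8 V.

V_GS = 2.80 V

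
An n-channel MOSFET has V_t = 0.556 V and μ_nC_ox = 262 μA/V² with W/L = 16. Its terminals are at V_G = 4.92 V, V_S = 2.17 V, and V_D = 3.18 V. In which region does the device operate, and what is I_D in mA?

V_GS = V_G − V_S = 4.92 − 2.17 = 2.75 V; V_DS = V_D − V_S = 3.18 − 2.17 = 1.01 V.
k_n = μ_nC_ox · (W/L) = 4.192 mA/V².
V_ov = V_GS − V_t = 2.75 − 0.556 = 2.19 V.
Since V_DS = 1.01 V < V_ov = 2.19 V, the device is in the triode region.
I_D = k_n [V_ov · V_DS − ½ V_DS²] = 4.192 × [2.19 × 1.01 − 0.5 × 1.01²] = 7.15 mA.

Triode; I_D = 7.15 mA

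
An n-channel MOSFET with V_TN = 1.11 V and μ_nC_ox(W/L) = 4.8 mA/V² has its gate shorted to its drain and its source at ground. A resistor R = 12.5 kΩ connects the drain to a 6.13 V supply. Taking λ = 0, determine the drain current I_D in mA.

I_D = 0.370 mA

With gate tied to drain, V_GS = V_DS ≥ V_GS − V_TN, so the device is in saturation.
KCL at the drain: ½ k_n (V_GS − V_TN)² = (V_DD − V_GS)/R.
Let x = V_GS − 1.11. Then 30 x² + x − 5.02 = 0, giving x = 0.393 V (positive root), so V_GS = 1.5 V.
I_D = (V_DD − V_GS)/R = (6.13 − 1.5) / 12.5 = 0.37 mA.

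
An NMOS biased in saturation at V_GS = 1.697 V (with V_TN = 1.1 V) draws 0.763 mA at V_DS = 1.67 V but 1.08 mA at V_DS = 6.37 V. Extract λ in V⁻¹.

λ = 0.104 V⁻¹

With V_GS fixed, I_D ∝ (1 + λ V_DS) in saturation, so I_D2/I_D1 = (1 + λ V_DS2)/(1 + λ V_DS1).
1.08/0.763 = 1.415 = (1 + 6.37 λ)/(1 + 1.67 λ).
Solving: λ (I_D1 V_DS2 − I_D2 V_DS1) = I_D2 − I_D1, so λ = (1.08 − 0.763) / (0.763 × 6.37 − 1.08 × 1.67) = 0.317 / 3.06 = 0.104 V⁻¹.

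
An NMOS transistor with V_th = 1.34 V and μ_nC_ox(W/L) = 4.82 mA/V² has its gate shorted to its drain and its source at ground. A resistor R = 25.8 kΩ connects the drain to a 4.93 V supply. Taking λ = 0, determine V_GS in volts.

With gate tied to drain, V_GS = V_DS ≥ V_GS − V_th, so the device is in saturation.
KCL at the drain: ½ k_n (V_GS − V_th)² = (V_DD − V_GS)/R.
Let x = V_GS − 1.34. Then 62.2 x² + x − 3.59 = 0, giving x = 0.232 V (positive root), so V_GS = 1.57 V.
I_D = (V_DD − V_GS)/R = (4.93 − 1.57) / 25.8 = 0.13 mA.

V_GS = 1.57 V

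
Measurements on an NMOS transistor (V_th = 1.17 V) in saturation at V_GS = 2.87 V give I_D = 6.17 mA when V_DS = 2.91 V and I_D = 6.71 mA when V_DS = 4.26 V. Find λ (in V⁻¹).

λ = 0.0799 V⁻¹

With V_GS fixed, I_D ∝ (1 + λ V_DS) in saturation, so I_D2/I_D1 = (1 + λ V_DS2)/(1 + λ V_DS1).
6.71/6.17 = 1.088 = (1 + 4.26 λ)/(1 + 2.91 λ).
Solving: λ (I_D1 V_DS2 − I_D2 V_DS1) = I_D2 − I_D1, so λ = (6.71 − 6.17) / (6.17 × 4.26 − 6.71 × 2.91) = 0.54 / 6.76 = 0.0799 V⁻¹.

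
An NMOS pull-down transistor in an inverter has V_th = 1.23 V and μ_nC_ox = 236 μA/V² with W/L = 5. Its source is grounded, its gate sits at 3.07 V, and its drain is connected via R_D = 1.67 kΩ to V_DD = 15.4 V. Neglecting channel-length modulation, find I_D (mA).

V_GS = V_G = 3.07 V, so V_ov = 3.07 − 1.23 = 1.84 V.
k_n = μ_nC_ox · (W/L) = 1.18 mA/V².
Assume saturation: I_D = ½ k_n V_ov² = 0.5 × 1.18 × 1.84² = 2 mA, giving V_DS = V_DD − I_D R_D = 15.4 − 2 × 1.67 = 12.1 V.
V_DS = 12.1 V ≥ V_ov = 1.84 V, confirming saturation.

I_D = 2.00 mA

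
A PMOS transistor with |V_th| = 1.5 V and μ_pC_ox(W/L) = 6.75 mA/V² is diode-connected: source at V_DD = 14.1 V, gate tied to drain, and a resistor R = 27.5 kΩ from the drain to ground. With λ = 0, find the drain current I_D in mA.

I_D = 0.445 mA

With gate tied to drain, V_SG = V_SD ≥ V_SG − |V_th|, so the device is in saturation.
KCL at the drain: ½ k_p (V_SG − |V_th|)² = (V_DD − V_SG)/R.
Let x = V_SG − 1.5. Then 92.8 x² + x − 12.6 = 0, giving x = 0.363 V (positive root), so V_SG = 1.86 V.
I_D = (V_DD − V_SG)/R = (14.1 − 1.86) / 27.5 = 0.445 mA.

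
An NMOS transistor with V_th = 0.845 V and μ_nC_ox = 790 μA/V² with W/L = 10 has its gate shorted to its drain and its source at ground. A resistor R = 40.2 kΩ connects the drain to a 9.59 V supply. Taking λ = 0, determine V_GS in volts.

With gate tied to drain, V_GS = V_DS ≥ V_GS − V_th, so the device is in saturation.
k_n = μ_nC_ox · (W/L) = 7.9 mA/V².
KCL at the drain: ½ k_n (V_GS − V_th)² = (V_DD − V_GS)/R.
Let x = V_GS − 0.845. Then 159 x² + x − 8.745 = 0, giving x = 0.232 V (positive root), so V_GS = 1.08 V.
I_D = (V_DD − V_GS)/R = (9.59 − 1.08) / 40.2 = 0.212 mA.

V_GS = 1.08 V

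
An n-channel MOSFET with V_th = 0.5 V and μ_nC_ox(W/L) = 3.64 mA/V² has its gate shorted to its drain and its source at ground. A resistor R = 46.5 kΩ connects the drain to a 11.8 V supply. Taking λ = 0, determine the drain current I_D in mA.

I_D = 0.235 mA

With gate tied to drain, V_GS = V_DS ≥ V_GS − V_th, so the device is in saturation.
KCL at the drain: ½ k_n (V_GS − V_th)² = (V_DD − V_GS)/R.
Let x = V_GS − 0.5. Then 84.6 x² + x − 11.3 = 0, giving x = 0.36 V (positive root), so V_GS = 0.86 V.
I_D = (V_DD − V_GS)/R = (11.8 − 0.86) / 46.5 = 0.235 mA.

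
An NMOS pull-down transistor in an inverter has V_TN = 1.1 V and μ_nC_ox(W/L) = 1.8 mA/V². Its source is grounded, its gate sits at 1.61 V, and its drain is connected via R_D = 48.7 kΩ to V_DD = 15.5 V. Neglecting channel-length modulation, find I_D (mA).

V_GS = V_G = 1.61 V, so V_ov = 1.61 − 1.1 = 0.51 V.
Assume saturation: I_D = ½ k_n V_ov² = 0.5 × 1.8 × 0.51² = 0.234 mA, giving V_DS = V_DD − I_D R_D = 15.5 − 0.234 × 48.7 = 4.1 V.
V_DS = 4.1 V ≥ V_ov = 0.51 V, confirming saturation.

I_D = 0.234 mA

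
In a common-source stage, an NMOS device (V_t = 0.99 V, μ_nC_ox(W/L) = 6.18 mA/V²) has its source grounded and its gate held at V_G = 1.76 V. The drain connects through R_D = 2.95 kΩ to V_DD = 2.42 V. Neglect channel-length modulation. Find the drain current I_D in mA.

V_GS = V_G = 1.76 V, so V_ov = 1.76 − 0.99 = 0.77 V.
Assume saturation: I_D = ½ k_n V_ov² = 0.5 × 6.18 × 0.77² = 1.83 mA, giving V_DS = V_DD − I_D R_D = 2.42 − 1.83 × 2.95 = -2.98 V.
But -2.98 V < V_ov = 0.77 V, so the device is actually in triode.
In triode I_D = k_n[V_ov V_DS − ½ V_DS²] and I_D = (V_DD − V_DS)/R_D. Equating: 9.12 V_DS² − 15.04 V_DS + 2.42 = 0, giving V_DS = 0.181 V (the root below V_ov).
I_D = (2.42 − 0.181) / 2.95 = 0.759 mA.

I_D = 0.759 mA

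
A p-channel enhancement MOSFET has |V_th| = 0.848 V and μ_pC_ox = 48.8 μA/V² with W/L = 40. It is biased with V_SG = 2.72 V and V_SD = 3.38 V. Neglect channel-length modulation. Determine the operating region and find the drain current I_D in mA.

k_p = μ_pC_ox · (W/L) = 1.952 mA/V².
V_ov = V_SG − |V_th| = 2.72 − 0.848 = 1.87 V.
Since V_SD = 3.38 V ≥ V_ov = 1.87 V, the device is in saturation.
I_D = ½ k_p V_ov² = 0.5 × 1.952 × 1.87² = 3.42 mA.

Saturation; I_D = 3.42 mA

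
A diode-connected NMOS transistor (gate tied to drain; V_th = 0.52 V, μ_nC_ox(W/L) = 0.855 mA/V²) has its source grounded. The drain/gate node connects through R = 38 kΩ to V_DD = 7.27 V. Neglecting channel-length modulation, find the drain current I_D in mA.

With gate tied to drain, V_GS = V_DS ≥ V_GS − V_th, so the device is in saturation.
KCL at the drain: ½ k_n (V_GS − V_th)² = (V_DD − V_GS)/R.
Let x = V_GS − 0.52. Then 16.2 x² + x − 6.75 = 0, giving x = 0.615 V (positive root), so V_GS = 1.13 V.
I_D = (V_DD − V_GS)/R = (7.27 − 1.13) / 38 = 0.161 mA.

I_D = 0.161 mA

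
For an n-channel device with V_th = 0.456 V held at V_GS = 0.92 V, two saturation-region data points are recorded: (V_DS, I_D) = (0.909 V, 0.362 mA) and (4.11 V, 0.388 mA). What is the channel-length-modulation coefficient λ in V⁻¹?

λ = 0.0229 V⁻¹

With V_GS fixed, I_D ∝ (1 + λ V_DS) in saturation, so I_D2/I_D1 = (1 + λ V_DS2)/(1 + λ V_DS1).
0.388/0.362 = 1.072 = (1 + 4.11 λ)/(1 + 0.909 λ).
Solving: λ (I_D1 V_DS2 − I_D2 V_DS1) = I_D2 − I_D1, so λ = (0.388 − 0.362) / (0.362 × 4.11 − 0.388 × 0.909) = 0.026 / 1.14 = 0.0229 V⁻¹.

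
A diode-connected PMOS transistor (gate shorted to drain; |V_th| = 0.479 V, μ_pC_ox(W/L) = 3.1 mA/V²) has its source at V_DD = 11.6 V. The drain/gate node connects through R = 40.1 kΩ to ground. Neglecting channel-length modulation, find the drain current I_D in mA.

With gate tied to drain, V_SG = V_SD ≥ V_SG − |V_th|, so the device is in saturation.
KCL at the drain: ½ k_p (V_SG − |V_th|)² = (V_DD − V_SG)/R.
Let x = V_SG − 0.479. Then 62.2 x² + x − 11.12 = 0, giving x = 0.415 V (positive root), so V_SG = 0.894 V.
I_D = (V_DD − V_SG)/R = (11.6 − 0.894) / 40.1 = 0.267 mA.

I_D = 0.267 mA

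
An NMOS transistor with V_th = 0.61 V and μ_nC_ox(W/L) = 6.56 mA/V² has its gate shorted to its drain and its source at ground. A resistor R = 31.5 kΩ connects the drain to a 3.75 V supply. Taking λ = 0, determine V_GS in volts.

V_GS = 0.780 V

With gate tied to drain, V_GS = V_DS ≥ V_GS − V_th, so the device is in saturation.
KCL at the drain: ½ k_n (V_GS − V_th)² = (V_DD − V_GS)/R.
Let x = V_GS − 0.61. Then 103 x² + x − 3.14 = 0, giving x = 0.17 V (positive root), so V_GS = 0.78 V.
I_D = (V_DD − V_GS)/R = (3.75 − 0.78) / 31.5 = 0.0943 mA.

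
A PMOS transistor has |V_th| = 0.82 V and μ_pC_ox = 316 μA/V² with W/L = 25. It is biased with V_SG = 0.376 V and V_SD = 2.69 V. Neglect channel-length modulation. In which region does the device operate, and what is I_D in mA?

Cutoff; I_D = 0 mA

V_SG = 0.376 V < |V_th| = 0.82 V, so the transistor is in cutoff.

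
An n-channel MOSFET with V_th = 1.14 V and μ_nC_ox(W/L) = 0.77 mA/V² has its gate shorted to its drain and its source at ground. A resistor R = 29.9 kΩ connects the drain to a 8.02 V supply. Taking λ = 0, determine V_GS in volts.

V_GS = 1.87 V

With gate tied to drain, V_GS = V_DS ≥ V_GS − V_th, so the device is in saturation.
KCL at the drain: ½ k_n (V_GS − V_th)² = (V_DD − V_GS)/R.
Let x = V_GS − 1.14. Then 11.5 x² + x − 6.88 = 0, giving x = 0.731 V (positive root), so V_GS = 1.87 V.
I_D = (V_DD − V_GS)/R = (8.02 − 1.87) / 29.9 = 0.206 mA.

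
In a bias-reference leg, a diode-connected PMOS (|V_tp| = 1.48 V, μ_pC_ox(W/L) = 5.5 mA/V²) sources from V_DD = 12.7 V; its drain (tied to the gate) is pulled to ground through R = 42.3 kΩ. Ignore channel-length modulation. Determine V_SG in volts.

With gate tied to drain, V_SG = V_SD ≥ V_SG − |V_tp|, so the device is in saturation.
KCL at the drain: ½ k_p (V_SG − |V_tp|)² = (V_DD − V_SG)/R.
Let x = V_SG − 1.48. Then 116 x² + x − 11.22 = 0, giving x = 0.306 V (positive root), so V_SG = 1.79 V.
I_D = (V_DD − V_SG)/R = (12.7 − 1.79) / 42.3 = 0.258 mA.

V_SG = 1.79 V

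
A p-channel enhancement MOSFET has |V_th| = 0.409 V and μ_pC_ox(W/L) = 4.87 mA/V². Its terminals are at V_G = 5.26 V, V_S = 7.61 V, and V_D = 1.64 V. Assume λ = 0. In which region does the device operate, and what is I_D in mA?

Saturation; I_D = 9.17 mA

V_SG = V_S − V_G = 7.61 − 5.26 = 2.35 V; V_SD = V_S − V_D = 7.61 − 1.64 = 5.97 V.
V_ov = V_SG − |V_th| = 2.35 − 0.409 = 1.94 V.
Since V_SD = 5.97 V ≥ V_ov = 1.94 V, the device is in saturation.
I_D = ½ k_p V_ov² = 0.5 × 4.87 × 1.94² = 9.17 mA.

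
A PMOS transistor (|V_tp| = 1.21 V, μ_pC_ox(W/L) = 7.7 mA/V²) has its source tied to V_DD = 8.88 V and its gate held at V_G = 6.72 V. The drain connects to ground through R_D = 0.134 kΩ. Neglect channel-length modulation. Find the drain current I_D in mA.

I_D = 3.47 mA

V_SG = V_DD − V_G = 8.88 − 6.72 = 2.16 V, so V_ov = 2.16 − 1.21 = 0.95 V.
Assume saturation: I_D = ½ k_p V_ov² = 0.5 × 7.7 × 0.95² = 3.47 mA, giving V_SD = V_DD − I_D R_D = 8.88 − 3.47 × 0.134 = 8.41 V.
V_SD = 8.41 V ≥ V_ov = 0.95 V, confirming saturation.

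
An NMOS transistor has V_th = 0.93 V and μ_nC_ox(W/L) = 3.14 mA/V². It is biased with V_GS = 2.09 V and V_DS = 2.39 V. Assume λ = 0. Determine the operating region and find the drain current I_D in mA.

Saturation; I_D = 2.11 mA

V_ov = V_GS − V_th = 2.09 − 0.93 = 1.16 V.
Since V_DS = 2.39 V ≥ V_ov = 1.16 V, the device is in saturation.
I_D = ½ k_n V_ov² = 0.5 × 3.14 × 1.16² = 2.11 mA.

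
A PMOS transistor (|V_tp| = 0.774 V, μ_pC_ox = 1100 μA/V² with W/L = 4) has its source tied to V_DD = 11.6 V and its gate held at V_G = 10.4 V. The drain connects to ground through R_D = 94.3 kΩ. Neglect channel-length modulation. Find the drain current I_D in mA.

I_D = 0.122 mA

V_SG = V_DD − V_G = 11.6 − 10.4 = 1.2 V, so V_ov = 1.2 − 0.774 = 0.426 V.
k_p = μ_pC_ox · (W/L) = 4.4 mA/V².
Assume saturation: I_D = ½ k_p V_ov² = 0.5 × 4.4 × 0.426² = 0.399 mA, giving V_SD = V_DD − I_D R_D = 11.6 − 0.399 × 94.3 = -26 V.
But -26 V < V_ov = 0.426 V, so the device is actually in triode.
In triode I_D = k_p[V_ov V_SD − ½ V_SD²] and I_D = (V_DD − V_SD)/R_D. Equating: 207 V_SD² − 177.8 V_SD + 11.6 = 0, giving V_SD = 0.0712 V (the root below V_ov).
I_D = (11.6 − 0.0712) / 94.3 = 0.122 mA.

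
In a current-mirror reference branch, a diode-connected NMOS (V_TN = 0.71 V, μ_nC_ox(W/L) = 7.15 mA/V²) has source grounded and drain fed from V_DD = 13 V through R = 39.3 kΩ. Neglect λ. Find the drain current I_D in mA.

With gate tied to drain, V_GS = V_DS ≥ V_GS − V_TN, so the device is in saturation.
KCL at the drain: ½ k_n (V_GS − V_TN)² = (V_DD − V_GS)/R.
Let x = V_GS − 0.71. Then 140 x² + x − 12.29 = 0, giving x = 0.292 V (positive root), so V_GS = 1 V.
I_D = (V_DD − V_GS)/R = (13 − 1) / 39.3 = 0.305 mA.

I_D = 0.305 mA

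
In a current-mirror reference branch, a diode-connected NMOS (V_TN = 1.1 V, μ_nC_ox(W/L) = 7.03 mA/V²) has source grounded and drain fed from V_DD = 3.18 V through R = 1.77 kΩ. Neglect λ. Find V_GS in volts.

V_GS = 1.60 V

With gate tied to drain, V_GS = V_DS ≥ V_GS − V_TN, so the device is in saturation.
KCL at the drain: ½ k_n (V_GS − V_TN)² = (V_DD − V_GS)/R.
Let x = V_GS − 1.1. Then 6.22 x² + x − 2.08 = 0, giving x = 0.503 V (positive root), so V_GS = 1.6 V.
I_D = (V_DD − V_GS)/R = (3.18 − 1.6) / 1.77 = 0.891 mA.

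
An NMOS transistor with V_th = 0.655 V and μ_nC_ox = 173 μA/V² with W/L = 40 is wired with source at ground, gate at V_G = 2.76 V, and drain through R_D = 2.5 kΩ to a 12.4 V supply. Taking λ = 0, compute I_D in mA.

V_GS = V_G = 2.76 V, so V_ov = 2.76 − 0.655 = 2.1 V.
k_n = μ_nC_ox · (W/L) = 6.92 mA/V².
Assume saturation: I_D = ½ k_n V_ov² = 0.5 × 6.92 × 2.1² = 15.3 mA, giving V_DS = V_DD − I_D R_D = 12.4 − 15.3 × 2.5 = -25.9 V.
But -25.9 V < V_ov = 2.1 V, so the device is actually in triode.
In triode I_D = k_n[V_ov V_DS − ½ V_DS²] and I_D = (V_DD − V_DS)/R_D. Equating: 8.65 V_DS² − 37.42 V_DS + 12.4 = 0, giving V_DS = 0.362 V (the root below V_ov).
I_D = (12.4 − 0.362) / 2.5 = 4.82 mA.

I_D = 4.82 mA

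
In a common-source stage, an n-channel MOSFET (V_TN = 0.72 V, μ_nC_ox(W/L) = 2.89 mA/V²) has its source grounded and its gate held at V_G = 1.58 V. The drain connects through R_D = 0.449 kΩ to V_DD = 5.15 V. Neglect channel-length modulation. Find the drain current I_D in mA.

I_D = 1.07 mA

V_GS = V_G = 1.58 V, so V_ov = 1.58 − 0.72 = 0.86 V.
Assume saturation: I_D = ½ k_n V_ov² = 0.5 × 2.89 × 0.86² = 1.07 mA, giving V_DS = V_DD − I_D R_D = 5.15 − 1.07 × 0.449 = 4.67 V.
V_DS = 4.67 V ≥ V_ov = 0.86 V, confirming saturation.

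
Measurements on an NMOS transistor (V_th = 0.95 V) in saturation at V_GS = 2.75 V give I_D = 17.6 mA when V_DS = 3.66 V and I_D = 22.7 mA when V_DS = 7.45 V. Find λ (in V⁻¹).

λ = 0.106 V⁻¹

With V_GS fixed, I_D ∝ (1 + λ V_DS) in saturation, so I_D2/I_D1 = (1 + λ V_DS2)/(1 + λ V_DS1).
22.7/17.6 = 1.29 = (1 + 7.45 λ)/(1 + 3.66 λ).
Solving: λ (I_D1 V_DS2 − I_D2 V_DS1) = I_D2 − I_D1, so λ = (22.7 − 17.6) / (17.6 × 7.45 − 22.7 × 3.66) = 5.1 / 48 = 0.106 V⁻¹.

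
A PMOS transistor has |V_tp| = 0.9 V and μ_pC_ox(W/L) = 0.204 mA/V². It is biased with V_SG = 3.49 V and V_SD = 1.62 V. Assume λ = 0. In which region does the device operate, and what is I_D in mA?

V_ov = V_SG − |V_tp| = 3.49 − 0.9 = 2.59 V.
Since V_SD = 1.62 V < V_ov = 2.59 V, the device is in the triode region.
I_D = k_p [V_ov · V_SD − ½ V_SD²] = 0.204 × [2.59 × 1.62 − 0.5 × 1.62²] = 0.588 mA.

Triode; I_D = 0.588 mA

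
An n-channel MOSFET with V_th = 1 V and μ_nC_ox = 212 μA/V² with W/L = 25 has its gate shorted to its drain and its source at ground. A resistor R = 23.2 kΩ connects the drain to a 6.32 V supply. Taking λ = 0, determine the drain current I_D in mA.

I_D = 0.217 mA

With gate tied to drain, V_GS = V_DS ≥ V_GS − V_th, so the device is in saturation.
k_n = μ_nC_ox · (W/L) = 5.3 mA/V².
KCL at the drain: ½ k_n (V_GS − V_th)² = (V_DD − V_GS)/R.
Let x = V_GS − 1. Then 61.5 x² + x − 5.32 = 0, giving x = 0.286 V (positive root), so V_GS = 1.29 V.
I_D = (V_DD − V_GS)/R = (6.32 − 1.29) / 23.2 = 0.217 mA.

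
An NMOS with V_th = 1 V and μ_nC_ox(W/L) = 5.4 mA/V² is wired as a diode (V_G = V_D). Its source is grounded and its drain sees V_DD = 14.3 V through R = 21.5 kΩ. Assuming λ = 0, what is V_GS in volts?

V_GS = 1.47 V

With gate tied to drain, V_GS = V_DS ≥ V_GS − V_th, so the device is in saturation.
KCL at the drain: ½ k_n (V_GS − V_th)² = (V_DD − V_GS)/R.
Let x = V_GS − 1. Then 58.1 x² + x − 13.3 = 0, giving x = 0.47 V (positive root), so V_GS = 1.47 V.
I_D = (V_DD − V_GS)/R = (14.3 − 1.47) / 21.5 = 0.597 mA.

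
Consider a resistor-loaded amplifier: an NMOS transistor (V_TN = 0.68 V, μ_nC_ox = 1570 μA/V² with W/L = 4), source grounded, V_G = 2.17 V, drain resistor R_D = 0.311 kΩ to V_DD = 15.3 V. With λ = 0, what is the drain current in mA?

I_D = 6.97 mA

V_GS = V_G = 2.17 V, so V_ov = 2.17 − 0.68 = 1.49 V.
k_n = μ_nC_ox · (W/L) = 6.28 mA/V².
Assume saturation: I_D = ½ k_n V_ov² = 0.5 × 6.28 × 1.49² = 6.97 mA, giving V_DS = V_DD − I_D R_D = 15.3 − 6.97 × 0.311 = 13.1 V.
V_DS = 13.1 V ≥ V_ov = 1.49 V, confirming saturation.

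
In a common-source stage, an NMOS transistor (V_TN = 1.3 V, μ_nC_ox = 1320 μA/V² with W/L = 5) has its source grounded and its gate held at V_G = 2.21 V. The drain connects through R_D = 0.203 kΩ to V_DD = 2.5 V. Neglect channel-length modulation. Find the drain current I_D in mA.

V_GS = V_G = 2.21 V, so V_ov = 2.21 − 1.3 = 0.91 V.
k_n = μ_nC_ox · (W/L) = 6.6 mA/V².
Assume saturation: I_D = ½ k_n V_ov² = 0.5 × 6.6 × 0.91² = 2.73 mA, giving V_DS = V_DD − I_D R_D = 2.5 − 2.73 × 0.203 = 1.95 V.
V_DS = 1.95 V ≥ V_ov = 0.91 V, confirming saturation.

I_D = 2.73 mA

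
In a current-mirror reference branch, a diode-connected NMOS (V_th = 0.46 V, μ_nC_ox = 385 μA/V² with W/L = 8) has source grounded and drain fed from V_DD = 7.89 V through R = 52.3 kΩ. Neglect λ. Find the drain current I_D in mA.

With gate tied to drain, V_GS = V_DS ≥ V_GS − V_th, so the device is in saturation.
k_n = μ_nC_ox · (W/L) = 3.08 mA/V².
KCL at the drain: ½ k_n (V_GS − V_th)² = (V_DD − V_GS)/R.
Let x = V_GS − 0.46. Then 80.5 x² + x − 7.43 = 0, giving x = 0.298 V (positive root), so V_GS = 0.758 V.
I_D = (V_DD − V_GS)/R = (7.89 − 0.758) / 52.3 = 0.136 mA.

I_D = 0.136 mA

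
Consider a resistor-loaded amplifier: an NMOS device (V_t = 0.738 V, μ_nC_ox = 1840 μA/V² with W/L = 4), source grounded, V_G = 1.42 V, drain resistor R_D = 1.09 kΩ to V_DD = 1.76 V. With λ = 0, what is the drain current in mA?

V_GS = V_G = 1.42 V, so V_ov = 1.42 − 0.738 = 0.682 V.
k_n = μ_nC_ox · (W/L) = 7.36 mA/V².
Assume saturation: I_D = ½ k_n V_ov² = 0.5 × 7.36 × 0.682² = 1.71 mA, giving V_DS = V_DD − I_D R_D = 1.76 − 1.71 × 1.09 = -0.106 V.
But -0.106 V < V_ov = 0.682 V, so the device is actually in triode.
In triode I_D = k_n[V_ov V_DS − ½ V_DS²] and I_D = (V_DD − V_DS)/R_D. Equating: 4.01 V_DS² − 6.471 V_DS + 1.76 = 0, giving V_DS = 0.346 V (the root below V_ov).
I_D = (1.76 − 0.346) / 1.09 = 1.3 mA.

I_D = 1.30 mA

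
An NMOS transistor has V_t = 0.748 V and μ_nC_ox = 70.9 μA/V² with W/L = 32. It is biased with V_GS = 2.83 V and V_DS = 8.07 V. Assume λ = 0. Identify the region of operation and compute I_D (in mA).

Saturation; I_D = 4.92 mA

k_n = μ_nC_ox · (W/L) = 2.269 mA/V².
V_ov = V_GS − V_t = 2.83 − 0.748 = 2.08 V.
Since V_DS = 8.07 V ≥ V_ov = 2.08 V, the device is in saturation.
I_D = ½ k_n V_ov² = 0.5 × 2.269 × 2.08² = 4.92 mA.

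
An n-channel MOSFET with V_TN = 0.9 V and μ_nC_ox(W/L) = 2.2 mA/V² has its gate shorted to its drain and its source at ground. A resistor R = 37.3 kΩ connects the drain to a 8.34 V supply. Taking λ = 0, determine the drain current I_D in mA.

I_D = 0.188 mA

With gate tied to drain, V_GS = V_DS ≥ V_GS − V_TN, so the device is in saturation.
KCL at the drain: ½ k_n (V_GS − V_TN)² = (V_DD − V_GS)/R.
Let x = V_GS − 0.9. Then 41 x² + x − 7.44 = 0, giving x = 0.414 V (positive root), so V_GS = 1.31 V.
I_D = (V_DD − V_GS)/R = (8.34 − 1.31) / 37.3 = 0.188 mA.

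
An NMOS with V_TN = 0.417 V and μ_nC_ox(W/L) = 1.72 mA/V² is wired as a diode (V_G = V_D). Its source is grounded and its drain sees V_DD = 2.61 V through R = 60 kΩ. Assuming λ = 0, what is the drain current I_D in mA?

I_D = 0.0333 mA

With gate tied to drain, V_GS = V_DS ≥ V_GS − V_TN, so the device is in saturation.
KCL at the drain: ½ k_n (V_GS − V_TN)² = (V_DD − V_GS)/R.
Let x = V_GS − 0.417. Then 51.6 x² + x − 2.193 = 0, giving x = 0.197 V (positive root), so V_GS = 0.614 V.
I_D = (V_DD − V_GS)/R = (2.61 − 0.614) / 60 = 0.0333 mA.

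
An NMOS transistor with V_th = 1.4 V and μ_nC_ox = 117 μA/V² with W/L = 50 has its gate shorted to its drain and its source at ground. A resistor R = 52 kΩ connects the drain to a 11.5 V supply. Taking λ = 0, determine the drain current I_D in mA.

I_D = 0.189 mA

With gate tied to drain, V_GS = V_DS ≥ V_GS − V_th, so the device is in saturation.
k_n = μ_nC_ox · (W/L) = 5.85 mA/V².
KCL at the drain: ½ k_n (V_GS − V_th)² = (V_DD − V_GS)/R.
Let x = V_GS − 1.4. Then 152 x² + x − 10.1 = 0, giving x = 0.254 V (positive root), so V_GS = 1.65 V.
I_D = (V_DD − V_GS)/R = (11.5 − 1.65) / 52 = 0.189 mA.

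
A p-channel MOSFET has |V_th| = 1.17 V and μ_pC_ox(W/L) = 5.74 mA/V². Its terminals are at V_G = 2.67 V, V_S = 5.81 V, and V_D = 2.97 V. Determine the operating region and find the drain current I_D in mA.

V_SG = V_S − V_G = 5.81 − 2.67 = 3.14 V; V_SD = V_S − V_D = 5.81 − 2.97 = 2.84 V.
V_ov = V_SG − |V_th| = 3.14 − 1.17 = 1.97 V.
Since V_SD = 2.84 V ≥ V_ov = 1.97 V, the device is in saturation.
I_D = ½ k_p V_ov² = 0.5 × 5.74 × 1.97² = 11.1 mA.

Saturation; I_D = 11.1 mA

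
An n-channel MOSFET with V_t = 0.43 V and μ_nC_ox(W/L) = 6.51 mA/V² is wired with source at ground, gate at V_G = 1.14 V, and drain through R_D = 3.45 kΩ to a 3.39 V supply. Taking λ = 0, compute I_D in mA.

I_D = 0.914 mA

V_GS = V_G = 1.14 V, so V_ov = 1.14 − 0.43 = 0.71 V.
Assume saturation: I_D = ½ k_n V_ov² = 0.5 × 6.51 × 0.71² = 1.64 mA, giving V_DS = V_DD − I_D R_D = 3.39 − 1.64 × 3.45 = -2.27 V.
But -2.27 V < V_ov = 0.71 V, so the device is actually in triode.
In triode I_D = k_n[V_ov V_DS − ½ V_DS²] and I_D = (V_DD − V_DS)/R_D. Equating: 11.2 V_DS² − 16.95 V_DS + 3.39 = 0, giving V_DS = 0.237 V (the root below V_ov).
I_D = (3.39 − 0.237) / 3.45 = 0.914 mA.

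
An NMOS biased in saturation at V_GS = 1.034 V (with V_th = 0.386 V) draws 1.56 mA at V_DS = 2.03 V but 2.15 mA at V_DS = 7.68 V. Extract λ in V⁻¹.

With V_GS fixed, I_D ∝ (1 + λ V_DS) in saturation, so I_D2/I_D1 = (1 + λ V_DS2)/(1 + λ V_DS1).
2.15/1.56 = 1.378 = (1 + 7.68 λ)/(1 + 2.03 λ).
Solving: λ (I_D1 V_DS2 − I_D2 V_DS1) = I_D2 − I_D1, so λ = (2.15 − 1.56) / (1.56 × 7.68 − 2.15 × 2.03) = 0.59 / 7.62 = 0.0775 V⁻¹.

λ = 0.0775 V⁻¹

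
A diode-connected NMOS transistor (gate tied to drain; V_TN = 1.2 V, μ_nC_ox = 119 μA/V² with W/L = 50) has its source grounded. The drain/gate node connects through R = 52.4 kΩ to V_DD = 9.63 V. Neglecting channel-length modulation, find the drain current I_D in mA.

I_D = 0.157 mA

With gate tied to drain, V_GS = V_DS ≥ V_GS − V_TN, so the device is in saturation.
k_n = μ_nC_ox · (W/L) = 5.95 mA/V².
KCL at the drain: ½ k_n (V_GS − V_TN)² = (V_DD − V_GS)/R.
Let x = V_GS − 1.2. Then 156 x² + x − 8.43 = 0, giving x = 0.229 V (positive root), so V_GS = 1.43 V.
I_D = (V_DD − V_GS)/R = (9.63 − 1.43) / 52.4 = 0.157 mA.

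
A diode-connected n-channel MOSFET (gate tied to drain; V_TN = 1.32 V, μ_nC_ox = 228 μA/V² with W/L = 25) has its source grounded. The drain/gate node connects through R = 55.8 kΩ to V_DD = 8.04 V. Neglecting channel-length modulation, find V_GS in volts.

V_GS = 1.52 V

With gate tied to drain, V_GS = V_DS ≥ V_GS − V_TN, so the device is in saturation.
k_n = μ_nC_ox · (W/L) = 5.7 mA/V².
KCL at the drain: ½ k_n (V_GS − V_TN)² = (V_DD − V_GS)/R.
Let x = V_GS − 1.32. Then 159 x² + x − 6.72 = 0, giving x = 0.202 V (positive root), so V_GS = 1.52 V.
I_D = (V_DD − V_GS)/R = (8.04 − 1.52) / 55.8 = 0.117 mA.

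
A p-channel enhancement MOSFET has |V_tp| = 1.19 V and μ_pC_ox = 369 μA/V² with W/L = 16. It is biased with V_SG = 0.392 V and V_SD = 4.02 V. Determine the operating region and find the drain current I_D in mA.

Cutoff; I_D = 0 mA

V_SG = 0.392 V < |V_tp| = 1.19 V, so the transistor is in cutoff.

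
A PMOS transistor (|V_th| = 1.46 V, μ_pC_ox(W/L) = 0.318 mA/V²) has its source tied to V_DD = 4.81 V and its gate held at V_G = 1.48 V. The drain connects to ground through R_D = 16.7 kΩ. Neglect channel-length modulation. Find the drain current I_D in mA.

V_SG = V_DD − V_G = 4.81 − 1.48 = 3.33 V, so V_ov = 3.33 − 1.46 = 1.87 V.
Assume saturation: I_D = ½ k_p V_ov² = 0.5 × 0.318 × 1.87² = 0.556 mA, giving V_SD = V_DD − I_D R_D = 4.81 − 0.556 × 16.7 = -4.48 V.
But -4.48 V < V_ov = 1.87 V, so the device is actually in triode.
In triode I_D = k_p[V_ov V_SD − ½ V_SD²] and I_D = (V_DD − V_SD)/R_D. Equating: 2.66 V_SD² − 10.93 V_SD + 4.81 = 0, giving V_SD = 0.501 V (the root below V_ov).
I_D = (4.81 − 0.501) / 16.7 = 0.258 mA.

I_D = 0.258 mA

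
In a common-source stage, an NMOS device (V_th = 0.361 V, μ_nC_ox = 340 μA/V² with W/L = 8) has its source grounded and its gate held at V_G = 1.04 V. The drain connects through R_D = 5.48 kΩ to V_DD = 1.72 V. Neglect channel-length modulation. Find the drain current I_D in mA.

I_D = 0.282 mA

V_GS = V_G = 1.04 V, so V_ov = 1.04 − 0.361 = 0.679 V.
k_n = μ_nC_ox · (W/L) = 2.72 mA/V².
Assume saturation: I_D = ½ k_n V_ov² = 0.5 × 2.72 × 0.679² = 0.627 mA, giving V_DS = V_DD − I_D R_D = 1.72 − 0.627 × 5.48 = -1.72 V.
But -1.72 V < V_ov = 0.679 V, so the device is actually in triode.
In triode I_D = k_n[V_ov V_DS − ½ V_DS²] and I_D = (V_DD − V_DS)/R_D. Equating: 7.45 V_DS² − 11.12 V_DS + 1.72 = 0, giving V_DS = 0.175 V (the root below V_ov).
I_D = (1.72 − 0.175) / 5.48 = 0.282 mA.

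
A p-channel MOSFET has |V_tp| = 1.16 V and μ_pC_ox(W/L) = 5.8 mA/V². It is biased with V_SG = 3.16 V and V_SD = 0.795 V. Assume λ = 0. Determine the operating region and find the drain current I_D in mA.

Triode; I_D = 7.39 mA

V_ov = V_SG − |V_tp| = 3.16 − 1.16 = 2 V.
Since V_SD = 0.795 V < V_ov = 2 V, the device is in the triode region.
I_D = k_p [V_ov · V_SD − ½ V_SD²] = 5.8 × [2 × 0.795 − 0.5 × 0.795²] = 7.39 mA.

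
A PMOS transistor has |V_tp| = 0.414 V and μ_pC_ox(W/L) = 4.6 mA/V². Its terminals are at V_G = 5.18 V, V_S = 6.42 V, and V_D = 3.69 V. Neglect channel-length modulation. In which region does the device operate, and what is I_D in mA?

V_SG = V_S − V_G = 6.42 − 5.18 = 1.24 V; V_SD = V_S − V_D = 6.42 − 3.69 = 2.73 V.
V_ov = V_SG − |V_tp| = 1.24 − 0.414 = 0.826 V.
Since V_SD = 2.73 V ≥ V_ov = 0.826 V, the device is in saturation.
I_D = ½ k_p V_ov² = 0.5 × 4.6 × 0.826² = 1.57 mA.

Saturation; I_D = 1.57 mA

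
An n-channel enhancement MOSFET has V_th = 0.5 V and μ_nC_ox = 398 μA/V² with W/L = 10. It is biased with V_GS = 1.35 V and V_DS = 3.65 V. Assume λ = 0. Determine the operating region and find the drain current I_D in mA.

Saturation; I_D = 1.44 mA

k_n = μ_nC_ox · (W/L) = 3.98 mA/V².
V_ov = V_GS − V_th = 1.35 − 0.5 = 0.85 V.
Since V_DS = 3.65 V ≥ V_ov = 0.85 V, the device is in saturation.
I_D = ½ k_n V_ov² = 0.5 × 3.98 × 0.85² = 1.44 mA.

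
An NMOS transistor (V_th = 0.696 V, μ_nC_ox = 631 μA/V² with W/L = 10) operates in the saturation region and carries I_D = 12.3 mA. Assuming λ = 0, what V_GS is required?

k_n = μ_nC_ox · (W/L) = 6.31 mA/V².
In saturation I_D = ½ k_n (V_GS − V_th)², so V_GS − V_th = √(2 I_D / k_n) = √(2 × 12.3 / 6.31) = 1.97 V.
V_GS = 0.696 + 1.97 = 2.67 V.

V_GS = 2.67 V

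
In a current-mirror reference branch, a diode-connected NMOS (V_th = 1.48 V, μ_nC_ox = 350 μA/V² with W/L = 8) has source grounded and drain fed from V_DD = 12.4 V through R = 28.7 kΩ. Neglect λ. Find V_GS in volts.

V_GS = 1.99 V

With gate tied to drain, V_GS = V_DS ≥ V_GS − V_th, so the device is in saturation.
k_n = μ_nC_ox · (W/L) = 2.8 mA/V².
KCL at the drain: ½ k_n (V_GS − V_th)² = (V_DD − V_GS)/R.
Let x = V_GS − 1.48. Then 40.2 x² + x − 10.92 = 0, giving x = 0.509 V (positive root), so V_GS = 1.99 V.
I_D = (V_DD − V_GS)/R = (12.4 − 1.99) / 28.7 = 0.363 mA.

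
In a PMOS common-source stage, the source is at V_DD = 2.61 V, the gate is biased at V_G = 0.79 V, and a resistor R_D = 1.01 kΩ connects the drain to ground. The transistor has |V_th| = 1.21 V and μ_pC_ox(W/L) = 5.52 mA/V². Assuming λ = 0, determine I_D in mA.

I_D = 1.03 mA

V_SG = V_DD − V_G = 2.61 − 0.79 = 1.82 V, so V_ov = 1.82 − 1.21 = 0.61 V.
Assume saturation: I_D = ½ k_p V_ov² = 0.5 × 5.52 × 0.61² = 1.03 mA, giving V_SD = V_DD − I_D R_D = 2.61 − 1.03 × 1.01 = 1.57 V.
V_SD = 1.57 V ≥ V_ov = 0.61 V, confirming saturation.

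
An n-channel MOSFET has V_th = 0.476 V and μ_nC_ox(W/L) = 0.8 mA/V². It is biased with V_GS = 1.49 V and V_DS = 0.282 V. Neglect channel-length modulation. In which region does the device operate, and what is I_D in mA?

V_ov = V_GS − V_th = 1.49 − 0.476 = 1.01 V.
Since V_DS = 0.282 V < V_ov = 1.01 V, the device is in the triode region.
I_D = k_n [V_ov · V_DS − ½ V_DS²] = 0.8 × [1.01 × 0.282 − 0.5 × 0.282²] = 0.197 mA.

Triode; I_D = 0.197 mA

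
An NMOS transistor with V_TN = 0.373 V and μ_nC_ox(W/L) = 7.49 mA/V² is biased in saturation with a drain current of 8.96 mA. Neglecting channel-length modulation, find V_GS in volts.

V_GS = 1.92 V

In saturation I_D = ½ k_n (V_GS − V_TN)², so V_GS − V_TN = √(2 I_D / k_n) = √(2 × 8.96 / 7.49) = 1.55 V.
V_GS = 0.373 + 1.55 = 1.92 V.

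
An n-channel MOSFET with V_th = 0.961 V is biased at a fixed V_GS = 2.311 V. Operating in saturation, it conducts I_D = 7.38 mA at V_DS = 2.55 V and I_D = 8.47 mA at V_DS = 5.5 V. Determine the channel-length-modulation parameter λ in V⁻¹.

With V_GS fixed, I_D ∝ (1 + λ V_DS) in saturation, so I_D2/I_D1 = (1 + λ V_DS2)/(1 + λ V_DS1).
8.47/7.38 = 1.148 = (1 + 5.5 λ)/(1 + 2.55 λ).
Solving: λ (I_D1 V_DS2 − I_D2 V_DS1) = I_D2 − I_D1, so λ = (8.47 − 7.38) / (7.38 × 5.5 − 8.47 × 2.55) = 1.09 / 19 = 0.0574 V⁻¹.

λ = 0.0574 V⁻¹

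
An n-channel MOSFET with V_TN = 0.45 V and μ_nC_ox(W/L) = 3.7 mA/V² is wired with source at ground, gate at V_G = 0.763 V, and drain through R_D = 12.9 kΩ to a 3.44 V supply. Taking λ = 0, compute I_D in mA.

V_GS = V_G = 0.763 V, so V_ov = 0.763 − 0.45 = 0.313 V.
Assume saturation: I_D = ½ k_n V_ov² = 0.5 × 3.7 × 0.313² = 0.181 mA, giving V_DS = V_DD − I_D R_D = 3.44 − 0.181 × 12.9 = 1.1 V.
V_DS = 1.1 V ≥ V_ov = 0.313 V, confirming saturation.

I_D = 0.181 mA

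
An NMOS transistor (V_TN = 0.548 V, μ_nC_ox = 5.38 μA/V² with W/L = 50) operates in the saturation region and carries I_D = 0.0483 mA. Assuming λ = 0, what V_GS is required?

V_GS = 1.15 V

k_n = μ_nC_ox · (W/L) = 0.269 mA/V².
In saturation I_D = ½ k_n (V_GS − V_TN)², so V_GS − V_TN = √(2 I_D / k_n) = √(2 × 0.0483 / 0.269) = 0.599 V.
V_GS = 0.548 + 0.599 = 1.15 V.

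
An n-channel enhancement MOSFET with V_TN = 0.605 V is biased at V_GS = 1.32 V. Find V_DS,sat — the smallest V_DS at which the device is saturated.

V_DS,sat = 0.715 V

The boundary between triode and saturation is V_DS = V_GS − V_TN = V_ov.
V_ov = 1.32 − 0.605 = 0.715 V.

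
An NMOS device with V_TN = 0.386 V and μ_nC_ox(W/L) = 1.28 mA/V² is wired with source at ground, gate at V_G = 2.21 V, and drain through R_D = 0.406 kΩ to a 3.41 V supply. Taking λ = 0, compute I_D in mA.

I_D = 2.13 mA

V_GS = V_G = 2.21 V, so V_ov = 2.21 − 0.386 = 1.82 V.
Assume saturation: I_D = ½ k_n V_ov² = 0.5 × 1.28 × 1.82² = 2.13 mA, giving V_DS = V_DD − I_D R_D = 3.41 − 2.13 × 0.406 = 2.55 V.
V_DS = 2.55 V ≥ V_ov = 1.82 V, confirming saturation.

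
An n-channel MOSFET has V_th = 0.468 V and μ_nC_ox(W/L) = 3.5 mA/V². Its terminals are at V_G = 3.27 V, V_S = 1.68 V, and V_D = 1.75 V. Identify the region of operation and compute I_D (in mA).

V_GS = V_G − V_S = 3.27 − 1.68 = 1.59 V; V_DS = V_D − V_S = 1.75 − 1.68 = 0.07 V.
V_ov = V_GS − V_th = 1.59 − 0.468 = 1.12 V.
Since V_DS = 0.07 V < V_ov = 1.12 V, the device is in the triode region.
I_D = k_n [V_ov · V_DS − ½ V_DS²] = 3.5 × [1.12 × 0.07 − 0.5 × 0.07²] = 0.266 mA.

Triode; I_D = 0.266 mA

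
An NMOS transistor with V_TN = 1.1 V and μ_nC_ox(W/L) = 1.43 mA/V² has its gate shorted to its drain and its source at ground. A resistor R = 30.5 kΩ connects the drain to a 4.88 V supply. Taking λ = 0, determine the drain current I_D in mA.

With gate tied to drain, V_GS = V_DS ≥ V_GS − V_TN, so the device is in saturation.
KCL at the drain: ½ k_n (V_GS − V_TN)² = (V_DD − V_GS)/R.
Let x = V_GS − 1.1. Then 21.8 x² + x − 3.78 = 0, giving x = 0.394 V (positive root), so V_GS = 1.49 V.
I_D = (V_DD − V_GS)/R = (4.88 − 1.49) / 30.5 = 0.111 mA.

I_D = 0.111 mA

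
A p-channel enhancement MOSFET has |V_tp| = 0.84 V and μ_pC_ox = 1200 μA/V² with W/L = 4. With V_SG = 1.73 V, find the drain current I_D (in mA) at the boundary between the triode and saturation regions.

I_D = 1.90 mA

At the boundary V_SD = V_ov = V_SG − |V_tp| = 1.73 − 0.84 = 0.89 V.
k_p = μ_pC_ox · (W/L) = 4.8 mA/V².
I_D = ½ k_p V_ov² = 0.5 × 4.8 × 0.89² = 1.9 mA.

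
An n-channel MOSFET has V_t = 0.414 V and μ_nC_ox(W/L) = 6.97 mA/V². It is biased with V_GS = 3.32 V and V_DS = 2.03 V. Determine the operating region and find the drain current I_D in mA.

V_ov = V_GS − V_t = 3.32 − 0.414 = 2.91 V.
Since V_DS = 2.03 V < V_ov = 2.91 V, the device is in the triode region.
I_D = k_n [V_ov · V_DS − ½ V_DS²] = 6.97 × [2.91 × 2.03 − 0.5 × 2.03²] = 26.8 mA.

Triode; I_D = 26.8 mA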